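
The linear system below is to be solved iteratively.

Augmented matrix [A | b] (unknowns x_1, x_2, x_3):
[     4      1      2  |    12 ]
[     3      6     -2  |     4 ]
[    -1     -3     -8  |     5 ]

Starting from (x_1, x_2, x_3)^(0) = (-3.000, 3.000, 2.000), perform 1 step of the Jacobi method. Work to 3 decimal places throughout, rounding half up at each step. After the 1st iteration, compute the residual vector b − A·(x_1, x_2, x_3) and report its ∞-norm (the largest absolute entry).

Iteration 1:
  x_1 = (12 - (1)·3.000 - (2)·2.000) / (4) = 1.250
  x_2 = (4 - (3)·-3.000 - (-2)·2.000) / (6) = 2.833
  x_3 = (5 - (-1)·-3.000 - (-3)·3.000) / (-8) = -1.375
Residual b − A·x = (6.917, -19.498, 3.749); ∞-norm = 19.498

19.498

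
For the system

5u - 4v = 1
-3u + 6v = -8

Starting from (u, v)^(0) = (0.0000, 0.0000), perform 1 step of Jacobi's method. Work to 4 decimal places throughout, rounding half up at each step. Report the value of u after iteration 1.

Iteration 1:
  u = (1 - (-4)·0.0000) / (5) = 0.2000
  v = (-8 - (-3)·0.0000) / (6) = -1.3333

0.2000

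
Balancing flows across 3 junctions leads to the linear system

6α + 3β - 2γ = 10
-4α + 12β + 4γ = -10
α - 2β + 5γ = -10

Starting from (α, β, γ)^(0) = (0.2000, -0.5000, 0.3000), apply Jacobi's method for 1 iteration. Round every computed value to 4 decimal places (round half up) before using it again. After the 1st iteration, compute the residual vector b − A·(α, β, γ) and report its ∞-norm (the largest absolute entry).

17.4272

Iteration 1:
  α = (10 - (3)·-0.5000 - (-2)·0.3000) / (6) = 2.0167
  β = (-10 - (-4)·0.2000 - (4)·0.3000) / (12) = -0.8667
  γ = (-10 - (1)·0.2000 - (-2)·-0.5000) / (5) = -2.2400
Residual b − A·x = (-3.9801, 17.4272, -2.5501); ∞-norm = 17.4272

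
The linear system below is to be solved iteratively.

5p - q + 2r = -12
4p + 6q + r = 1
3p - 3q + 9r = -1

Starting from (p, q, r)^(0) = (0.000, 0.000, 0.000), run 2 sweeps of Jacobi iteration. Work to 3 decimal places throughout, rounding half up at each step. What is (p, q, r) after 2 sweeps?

Iteration 1:
  p = (-12 - (-1)·0.000 - (2)·0.000) / (5) = -2.400
  q = (1 - (4)·0.000 - (1)·0.000) / (6) = 0.167
  r = (-1 - (3)·0.000 - (-3)·0.000) / (9) = -0.111
Iteration 2:
  p = (-12 - (-1)·0.167 - (2)·-0.111) / (5) = -2.322
  q = (1 - (4)·-2.400 - (1)·-0.111) / (6) = 1.785
  r = (-1 - (3)·-2.400 - (-3)·0.167) / (9) = 0.745

(-2.322, 1.785, 0.745)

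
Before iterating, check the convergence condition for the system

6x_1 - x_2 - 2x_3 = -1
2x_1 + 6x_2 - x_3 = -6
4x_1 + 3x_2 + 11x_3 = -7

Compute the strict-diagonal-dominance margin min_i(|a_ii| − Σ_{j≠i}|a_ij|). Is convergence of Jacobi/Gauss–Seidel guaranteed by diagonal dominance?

3

row 1: |6| − (1+2) = 3
row 2: |6| − (2+1) = 3
row 3: |11| − (4+3) = 4
minimum over rows = 3 → strictly diagonally dominant (convergence guaranteed)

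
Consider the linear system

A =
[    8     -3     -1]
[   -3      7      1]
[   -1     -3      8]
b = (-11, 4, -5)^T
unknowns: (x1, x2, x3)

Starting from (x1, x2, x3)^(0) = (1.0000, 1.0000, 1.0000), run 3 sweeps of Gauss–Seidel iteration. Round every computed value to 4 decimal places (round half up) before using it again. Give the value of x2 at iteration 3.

Iteration 1:
  x1 = (-11 - (-3)·1.0000 - (-1)·1.0000) / (8) = -0.8750
  x2 = (4 - (-3)·-0.8750 - (1)·1.0000) / (7) = 0.0536
  x3 = (-5 - (-1)·-0.8750 - (-3)·0.0536) / (8) = -0.7143
Iteration 2:
  x1 = (-11 - (-3)·0.0536 - (-1)·-0.7143) / (8) = -1.4442
  x2 = (4 - (-3)·-1.4442 - (1)·-0.7143) / (7) = 0.0545
  x3 = (-5 - (-1)·-1.4442 - (-3)·0.0545) / (8) = -0.7851
Iteration 3:
  x1 = (-11 - (-3)·0.0545 - (-1)·-0.7851) / (8) = -1.4527
  x2 = (4 - (-3)·-1.4527 - (1)·-0.7851) / (7) = 0.0610
  x3 = (-5 - (-1)·-1.4527 - (-3)·0.0610) / (8) = -0.7837

0.0610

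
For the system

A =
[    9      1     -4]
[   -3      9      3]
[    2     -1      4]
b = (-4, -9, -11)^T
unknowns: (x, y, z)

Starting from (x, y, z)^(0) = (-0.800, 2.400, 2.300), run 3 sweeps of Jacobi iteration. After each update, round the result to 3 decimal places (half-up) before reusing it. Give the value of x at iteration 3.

Iteration 1:
  x = (-4 - (1)·2.400 - (-4)·2.300) / (9) = 0.311
  y = (-9 - (-3)·-0.800 - (3)·2.300) / (9) = -2.033
  z = (-11 - (2)·-0.800 - (-1)·2.400) / (4) = -1.750
Iteration 2:
  x = (-4 - (1)·-2.033 - (-4)·-1.750) / (9) = -0.996
  y = (-9 - (-3)·0.311 - (3)·-1.750) / (9) = -0.313
  z = (-11 - (2)·0.311 - (-1)·-2.033) / (4) = -3.414
Iteration 3:
  x = (-4 - (1)·-0.313 - (-4)·-3.414) / (9) = -1.927
  y = (-9 - (-3)·-0.996 - (3)·-3.414) / (9) = -0.194
  z = (-11 - (2)·-0.996 - (-1)·-0.313) / (4) = -2.330

-1.927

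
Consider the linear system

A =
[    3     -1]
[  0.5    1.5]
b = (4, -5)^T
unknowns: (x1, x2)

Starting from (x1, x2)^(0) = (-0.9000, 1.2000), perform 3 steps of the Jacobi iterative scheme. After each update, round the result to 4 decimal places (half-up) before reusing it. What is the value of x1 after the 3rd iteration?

0.0296

Iteration 1:
  x1 = (4 - (-1)·1.2000) / (3) = 1.7333
  x2 = (-5 - (0.5)·-0.9000) / (1.5) = -3.0333
Iteration 2:
  x1 = (4 - (-1)·-3.0333) / (3) = 0.3222
  x2 = (-5 - (0.5)·1.7333) / (1.5) = -3.9111
Iteration 3:
  x1 = (4 - (-1)·-3.9111) / (3) = 0.0296
  x2 = (-5 - (0.5)·0.3222) / (1.5) = -3.4407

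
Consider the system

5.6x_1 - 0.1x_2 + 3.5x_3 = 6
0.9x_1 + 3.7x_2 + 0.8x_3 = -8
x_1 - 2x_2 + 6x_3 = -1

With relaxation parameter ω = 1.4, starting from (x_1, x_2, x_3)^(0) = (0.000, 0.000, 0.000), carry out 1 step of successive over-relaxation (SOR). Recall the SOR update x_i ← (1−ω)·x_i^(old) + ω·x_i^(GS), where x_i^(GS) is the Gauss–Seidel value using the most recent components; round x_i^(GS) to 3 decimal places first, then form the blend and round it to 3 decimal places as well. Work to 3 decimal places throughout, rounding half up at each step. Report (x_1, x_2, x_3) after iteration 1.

Iteration 1:
  x_1: GS value = (6 - (-0.1)·0.000 - (3.5)·0.000) / (5.6) = 1.071;  x_1 ← (1−ω)·0.000 + ω·1.071 = 1.499
  x_2: GS value = (-8 - (0.9)·1.499 - (0.8)·0.000) / (3.7) = -2.527;  x_2 ← (1−ω)·0.000 + ω·-2.527 = -3.538
  x_3: GS value = (-1 - (1)·1.499 - (-2)·-3.538) / (6) = -1.596;  x_3 ← (1−ω)·0.000 + ω·-1.596 = -2.234

(1.499, -3.538, -2.234)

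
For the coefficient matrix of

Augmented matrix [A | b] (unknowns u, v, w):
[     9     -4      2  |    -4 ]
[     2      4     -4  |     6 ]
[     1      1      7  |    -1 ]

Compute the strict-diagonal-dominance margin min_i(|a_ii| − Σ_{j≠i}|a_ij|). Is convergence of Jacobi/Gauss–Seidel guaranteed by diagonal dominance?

-2

row 1: |9| − (4+2) = 3
row 2: |4| − (2+4) = -2
row 3: |7| − (1+1) = 5
minimum over rows = -2 → not strictly diagonally dominant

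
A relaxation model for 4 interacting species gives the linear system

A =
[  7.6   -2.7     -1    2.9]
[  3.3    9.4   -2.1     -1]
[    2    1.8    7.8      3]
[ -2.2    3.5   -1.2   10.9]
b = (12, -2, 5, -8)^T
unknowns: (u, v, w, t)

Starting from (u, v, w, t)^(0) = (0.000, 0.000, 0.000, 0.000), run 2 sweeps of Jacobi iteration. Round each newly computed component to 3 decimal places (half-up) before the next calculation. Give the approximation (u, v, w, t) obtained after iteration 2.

Iteration 1:
  u = (12 - (-2.7)·0.000 - (-1)·0.000 - (2.9)·0.000) / (7.6) = 1.579
  v = (-2 - (3.3)·0.000 - (-2.1)·0.000 - (-1)·0.000) / (9.4) = -0.213
  w = (5 - (2)·0.000 - (1.8)·0.000 - (3)·0.000) / (7.8) = 0.641
  t = (-8 - (-2.2)·0.000 - (3.5)·0.000 - (-1.2)·0.000) / (10.9) = -0.734
Iteration 2:
  u = (12 - (-2.7)·-0.213 - (-1)·0.641 - (2.9)·-0.734) / (7.6) = 1.868
  v = (-2 - (3.3)·1.579 - (-2.1)·0.641 - (-1)·-0.734) / (9.4) = -0.702
  w = (5 - (2)·1.579 - (1.8)·-0.213 - (3)·-0.734) / (7.8) = 0.568
  t = (-8 - (-2.2)·1.579 - (3.5)·-0.213 - (-1.2)·0.641) / (10.9) = -0.276

(1.868, -0.702, 0.568, -0.276)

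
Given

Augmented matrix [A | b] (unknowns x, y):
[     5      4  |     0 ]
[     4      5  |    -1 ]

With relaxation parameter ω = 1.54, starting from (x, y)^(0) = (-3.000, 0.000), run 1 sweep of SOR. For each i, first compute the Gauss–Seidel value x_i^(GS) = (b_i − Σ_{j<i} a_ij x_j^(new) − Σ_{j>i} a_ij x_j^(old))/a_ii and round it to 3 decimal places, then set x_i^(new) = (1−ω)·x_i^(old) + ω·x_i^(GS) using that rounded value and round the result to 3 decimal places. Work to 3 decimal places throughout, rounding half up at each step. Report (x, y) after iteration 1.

Iteration 1:
  x: GS value = (0 - (4)·0.000) / (5) = 0.000;  x ← (1−ω)·-3.000 + ω·0.000 = 1.620
  y: GS value = (-1 - (4)·1.620) / (5) = -1.496;  y ← (1−ω)·0.000 + ω·-1.496 = -2.304

(1.620, -2.304)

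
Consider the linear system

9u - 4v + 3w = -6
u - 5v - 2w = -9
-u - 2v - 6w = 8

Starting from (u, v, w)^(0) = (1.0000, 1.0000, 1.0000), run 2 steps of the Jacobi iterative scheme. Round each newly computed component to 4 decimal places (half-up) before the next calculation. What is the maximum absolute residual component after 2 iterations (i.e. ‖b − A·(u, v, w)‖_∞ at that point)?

3.1116

Iteration 1:
  u = (-6 - (-4)·1.0000 - (3)·1.0000) / (9) = -0.5556
  v = (-9 - (1)·1.0000 - (-2)·1.0000) / (-5) = 1.6000
  w = (8 - (-1)·1.0000 - (-2)·1.0000) / (-6) = -1.8333
Iteration 2:
  u = (-6 - (-4)·1.6000 - (3)·-1.8333) / (9) = 0.6555
  v = (-9 - (1)·-0.5556 - (-2)·-1.8333) / (-5) = 2.4222
  w = (8 - (-1)·-0.5556 - (-2)·1.6000) / (-6) = -1.7741
Residual b − A·x = (3.1116, -1.0927, 2.8553); ∞-norm = 3.1116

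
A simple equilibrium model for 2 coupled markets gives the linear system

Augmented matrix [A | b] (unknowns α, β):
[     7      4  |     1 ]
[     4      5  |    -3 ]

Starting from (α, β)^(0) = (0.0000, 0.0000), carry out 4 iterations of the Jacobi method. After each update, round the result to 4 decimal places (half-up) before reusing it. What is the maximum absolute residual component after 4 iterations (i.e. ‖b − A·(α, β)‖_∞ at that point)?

0.6272

Iteration 1:
  α = (1 - (4)·0.0000) / (7) = 0.1429
  β = (-3 - (4)·0.0000) / (5) = -0.6000
Iteration 2:
  α = (1 - (4)·-0.6000) / (7) = 0.4857
  β = (-3 - (4)·0.1429) / (5) = -0.7143
Iteration 3:
  α = (1 - (4)·-0.7143) / (7) = 0.5510
  β = (-3 - (4)·0.4857) / (5) = -0.9886
Iteration 4:
  α = (1 - (4)·-0.9886) / (7) = 0.7078
  β = (-3 - (4)·0.5510) / (5) = -1.0408
Residual b − A·x = (0.2086, -0.6272); ∞-norm = 0.6272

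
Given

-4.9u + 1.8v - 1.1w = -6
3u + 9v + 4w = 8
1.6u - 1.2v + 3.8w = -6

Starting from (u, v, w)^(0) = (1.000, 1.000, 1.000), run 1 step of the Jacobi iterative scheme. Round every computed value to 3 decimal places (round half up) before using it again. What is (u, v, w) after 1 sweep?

Iteration 1:
  u = (-6 - (1.8)·1.000 - (-1.1)·1.000) / (-4.9) = 1.367
  v = (8 - (3)·1.000 - (4)·1.000) / (9) = 0.111
  w = (-6 - (1.6)·1.000 - (-1.2)·1.000) / (3.8) = -1.684

(1.367, 0.111, -1.684)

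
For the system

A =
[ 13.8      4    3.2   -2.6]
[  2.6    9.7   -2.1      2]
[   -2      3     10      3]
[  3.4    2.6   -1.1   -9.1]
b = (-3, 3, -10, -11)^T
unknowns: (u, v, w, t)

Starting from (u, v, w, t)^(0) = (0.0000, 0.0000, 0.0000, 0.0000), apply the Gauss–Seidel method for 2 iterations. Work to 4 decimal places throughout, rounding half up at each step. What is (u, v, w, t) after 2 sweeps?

(0.2021, -0.2776, -1.2879, 1.3607)

Iteration 1:
  u = (-3 - (4)·0.0000 - (3.2)·0.0000 - (-2.6)·0.0000) / (13.8) = -0.2174
  v = (3 - (2.6)·-0.2174 - (-2.1)·0.0000 - (2)·0.0000) / (9.7) = 0.3676
  w = (-10 - (-2)·-0.2174 - (3)·0.3676 - (3)·0.0000) / (10) = -1.1538
  t = (-11 - (3.4)·-0.2174 - (2.6)·0.3676 - (-1.1)·-1.1538) / (-9.1) = 1.3721
Iteration 2:
  u = (-3 - (4)·0.3676 - (3.2)·-1.1538 - (-2.6)·1.3721) / (13.8) = 0.2021
  v = (3 - (2.6)·0.2021 - (-2.1)·-1.1538 - (2)·1.3721) / (9.7) = -0.2776
  w = (-10 - (-2)·0.2021 - (3)·-0.2776 - (3)·1.3721) / (10) = -1.2879
  t = (-11 - (3.4)·0.2021 - (2.6)·-0.2776 - (-1.1)·-1.2879) / (-9.1) = 1.3607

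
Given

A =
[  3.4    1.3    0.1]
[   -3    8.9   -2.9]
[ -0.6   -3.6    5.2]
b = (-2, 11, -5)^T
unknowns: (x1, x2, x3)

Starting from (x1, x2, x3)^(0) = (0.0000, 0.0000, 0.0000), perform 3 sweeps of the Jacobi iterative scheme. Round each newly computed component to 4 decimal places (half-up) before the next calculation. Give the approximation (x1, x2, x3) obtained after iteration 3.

Iteration 1:
  x1 = (-2 - (1.3)·0.0000 - (0.1)·0.0000) / (3.4) = -0.5882
  x2 = (11 - (-3)·0.0000 - (-2.9)·0.0000) / (8.9) = 1.2360
  x3 = (-5 - (-0.6)·0.0000 - (-3.6)·0.0000) / (5.2) = -0.9615
Iteration 2:
  x1 = (-2 - (1.3)·1.2360 - (0.1)·-0.9615) / (3.4) = -1.0325
  x2 = (11 - (-3)·-0.5882 - (-2.9)·-0.9615) / (8.9) = 0.7244
  x3 = (-5 - (-0.6)·-0.5882 - (-3.6)·1.2360) / (5.2) = -0.1737
Iteration 3:
  x1 = (-2 - (1.3)·0.7244 - (0.1)·-0.1737) / (3.4) = -0.8601
  x2 = (11 - (-3)·-1.0325 - (-2.9)·-0.1737) / (8.9) = 0.8313
  x3 = (-5 - (-0.6)·-1.0325 - (-3.6)·0.7244) / (5.2) = -0.5792

(-0.8601, 0.8313, -0.5792)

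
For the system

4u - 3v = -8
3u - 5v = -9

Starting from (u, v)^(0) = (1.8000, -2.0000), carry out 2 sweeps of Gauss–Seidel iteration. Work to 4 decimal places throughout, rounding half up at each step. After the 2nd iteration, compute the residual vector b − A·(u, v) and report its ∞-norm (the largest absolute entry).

Iteration 1:
  u = (-8 - (-3)·-2.0000) / (4) = -3.5000
  v = (-9 - (3)·-3.5000) / (-5) = -0.3000
Iteration 2:
  u = (-8 - (-3)·-0.3000) / (4) = -2.2250
  v = (-9 - (3)·-2.2250) / (-5) = 0.4650
Residual b − A·x = (2.2950, 0.0000); ∞-norm = 2.2950

2.2950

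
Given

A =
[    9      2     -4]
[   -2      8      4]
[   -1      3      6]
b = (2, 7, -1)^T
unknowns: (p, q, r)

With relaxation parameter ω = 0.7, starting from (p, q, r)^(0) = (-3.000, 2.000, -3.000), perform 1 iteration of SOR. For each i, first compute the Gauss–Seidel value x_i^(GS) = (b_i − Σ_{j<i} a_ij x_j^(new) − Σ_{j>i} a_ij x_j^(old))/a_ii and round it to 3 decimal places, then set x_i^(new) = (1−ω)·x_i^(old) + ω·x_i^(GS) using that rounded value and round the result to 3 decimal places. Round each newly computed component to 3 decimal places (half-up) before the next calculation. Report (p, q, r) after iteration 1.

Iteration 1:
  p: GS value = (2 - (2)·2.000 - (-4)·-3.000) / (9) = -1.556;  p ← (1−ω)·-3.000 + ω·-1.556 = -1.989
  q: GS value = (7 - (-2)·-1.989 - (4)·-3.000) / (8) = 1.878;  q ← (1−ω)·2.000 + ω·1.878 = 1.915
  r: GS value = (-1 - (-1)·-1.989 - (3)·1.915) / (6) = -1.456;  r ← (1−ω)·-3.000 + ω·-1.456 = -1.919

(-1.989, 1.915, -1.919)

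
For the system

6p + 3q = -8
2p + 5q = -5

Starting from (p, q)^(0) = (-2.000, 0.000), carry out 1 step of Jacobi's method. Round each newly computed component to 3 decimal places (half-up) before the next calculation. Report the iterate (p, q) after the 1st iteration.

(-1.333, -0.200)

Iteration 1:
  p = (-8 - (3)·0.000) / (6) = -1.333
  q = (-5 - (2)·-2.000) / (5) = -0.200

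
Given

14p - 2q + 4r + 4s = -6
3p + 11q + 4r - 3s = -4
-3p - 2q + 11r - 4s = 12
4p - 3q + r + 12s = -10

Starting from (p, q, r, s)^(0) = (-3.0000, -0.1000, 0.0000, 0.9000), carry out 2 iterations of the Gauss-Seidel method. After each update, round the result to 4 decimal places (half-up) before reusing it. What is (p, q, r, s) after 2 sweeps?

Iteration 1:
  p = (-6 - (-2)·-0.1000 - (4)·0.0000 - (4)·0.9000) / (14) = -0.7000
  q = (-4 - (3)·-0.7000 - (4)·0.0000 - (-3)·0.9000) / (11) = 0.0727
  r = (12 - (-3)·-0.7000 - (-2)·0.0727 - (-4)·0.9000) / (11) = 1.2405
  s = (-10 - (4)·-0.7000 - (-3)·0.0727 - (1)·1.2405) / (12) = -0.6852
Iteration 2:
  p = (-6 - (-2)·0.0727 - (4)·1.2405 - (4)·-0.6852) / (14) = -0.5768
  q = (-4 - (3)·-0.5768 - (4)·1.2405 - (-3)·-0.6852) / (11) = -0.8443
  r = (12 - (-3)·-0.5768 - (-2)·-0.8443 - (-4)·-0.6852) / (11) = 0.5309
  s = (-10 - (4)·-0.5768 - (-3)·-0.8443 - (1)·0.5309) / (12) = -0.8964

(-0.5768, -0.8443, 0.5309, -0.8964)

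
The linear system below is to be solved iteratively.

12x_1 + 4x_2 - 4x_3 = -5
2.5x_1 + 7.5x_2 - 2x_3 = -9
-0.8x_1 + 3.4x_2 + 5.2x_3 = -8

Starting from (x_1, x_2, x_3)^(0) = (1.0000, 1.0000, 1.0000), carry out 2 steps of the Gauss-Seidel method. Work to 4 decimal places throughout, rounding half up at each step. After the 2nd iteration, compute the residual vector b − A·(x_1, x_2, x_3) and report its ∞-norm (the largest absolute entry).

3.4036

Iteration 1:
  x_1 = (-5 - (4)·1.0000 - (-4)·1.0000) / (12) = -0.4167
  x_2 = (-9 - (2.5)·-0.4167 - (-2)·1.0000) / (7.5) = -0.7944
  x_3 = (-8 - (-0.8)·-0.4167 - (3.4)·-0.7944) / (5.2) = -1.0832
Iteration 2:
  x_1 = (-5 - (4)·-0.7944 - (-4)·-1.0832) / (12) = -0.5129
  x_2 = (-9 - (2.5)·-0.5129 - (-2)·-1.0832) / (7.5) = -1.3179
  x_3 = (-8 - (-0.8)·-0.5129 - (3.4)·-1.3179) / (5.2) = -0.7557
Residual b − A·x = (3.4036, 0.6551, 0.0002); ∞-norm = 3.4036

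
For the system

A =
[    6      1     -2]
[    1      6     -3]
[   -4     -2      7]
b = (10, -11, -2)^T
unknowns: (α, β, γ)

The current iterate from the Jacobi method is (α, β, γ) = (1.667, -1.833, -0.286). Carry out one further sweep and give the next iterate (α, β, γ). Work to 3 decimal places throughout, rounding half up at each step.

One sweep:
  α = (10 - (1)·-1.833 - (-2)·-0.286) / (6) = 1.877
  β = (-11 - (1)·1.667 - (-3)·-0.286) / (6) = -2.254
  γ = (-2 - (-4)·1.667 - (-2)·-1.833) / (7) = 0.143

(1.877, -2.254, 0.143)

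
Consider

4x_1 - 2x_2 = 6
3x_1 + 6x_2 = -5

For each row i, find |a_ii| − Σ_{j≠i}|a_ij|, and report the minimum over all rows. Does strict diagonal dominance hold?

2

row 1: |4| − (2) = 2
row 2: |6| − (3) = 3
minimum over rows = 2 → strictly diagonally dominant (convergence guaranteed)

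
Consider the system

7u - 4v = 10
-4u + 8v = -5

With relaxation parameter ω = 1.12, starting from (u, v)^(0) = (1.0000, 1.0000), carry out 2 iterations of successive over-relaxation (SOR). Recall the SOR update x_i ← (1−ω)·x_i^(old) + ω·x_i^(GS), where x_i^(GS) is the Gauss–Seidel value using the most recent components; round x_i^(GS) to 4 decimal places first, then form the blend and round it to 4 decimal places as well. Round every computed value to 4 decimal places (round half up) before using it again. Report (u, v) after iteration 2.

Iteration 1:
  u: GS value = (10 - (-4)·1.0000) / (7) = 2.0000;  u ← (1−ω)·1.0000 + ω·2.0000 = 2.1200
  v: GS value = (-5 - (-4)·2.1200) / (8) = 0.4350;  v ← (1−ω)·1.0000 + ω·0.4350 = 0.3672
Iteration 2:
  u: GS value = (10 - (-4)·0.3672) / (7) = 1.6384;  u ← (1−ω)·2.1200 + ω·1.6384 = 1.5806
  v: GS value = (-5 - (-4)·1.5806) / (8) = 0.1653;  v ← (1−ω)·0.3672 + ω·0.1653 = 0.1411

(1.5806, 0.1411)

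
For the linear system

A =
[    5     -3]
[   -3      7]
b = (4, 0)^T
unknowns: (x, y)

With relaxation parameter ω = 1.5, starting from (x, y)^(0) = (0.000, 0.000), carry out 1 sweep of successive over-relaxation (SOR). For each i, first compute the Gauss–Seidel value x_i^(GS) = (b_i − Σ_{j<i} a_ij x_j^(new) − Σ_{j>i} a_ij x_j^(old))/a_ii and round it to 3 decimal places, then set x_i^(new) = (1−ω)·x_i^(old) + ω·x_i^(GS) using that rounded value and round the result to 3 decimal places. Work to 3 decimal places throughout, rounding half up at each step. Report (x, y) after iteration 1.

Iteration 1:
  x: GS value = (4 - (-3)·0.000) / (5) = 0.800;  x ← (1−ω)·0.000 + ω·0.800 = 1.200
  y: GS value = (0 - (-3)·1.200) / (7) = 0.514;  y ← (1−ω)·0.000 + ω·0.514 = 0.771

(1.200, 0.771)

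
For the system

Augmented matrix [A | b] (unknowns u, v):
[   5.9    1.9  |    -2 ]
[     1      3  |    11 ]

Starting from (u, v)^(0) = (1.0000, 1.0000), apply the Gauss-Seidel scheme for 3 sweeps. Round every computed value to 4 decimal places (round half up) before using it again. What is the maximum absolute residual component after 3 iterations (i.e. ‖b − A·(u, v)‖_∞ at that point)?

Iteration 1:
  u = (-2 - (1.9)·1.0000) / (5.9) = -0.6610
  v = (11 - (1)·-0.6610) / (3) = 3.8870
Iteration 2:
  u = (-2 - (1.9)·3.8870) / (5.9) = -1.5907
  v = (11 - (1)·-1.5907) / (3) = 4.1969
Iteration 3:
  u = (-2 - (1.9)·4.1969) / (5.9) = -1.6905
  v = (11 - (1)·-1.6905) / (3) = 4.2302
Residual b − A·x = (-0.0634, -0.0001); ∞-norm = 0.0634

0.0634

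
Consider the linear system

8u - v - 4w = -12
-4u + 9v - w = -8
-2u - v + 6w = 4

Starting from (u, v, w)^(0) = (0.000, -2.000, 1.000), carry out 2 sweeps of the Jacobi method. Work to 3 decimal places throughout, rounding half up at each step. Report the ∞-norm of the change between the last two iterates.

Iteration 1:
  u = (-12 - (-1)·-2.000 - (-4)·1.000) / (8) = -1.250
  v = (-8 - (-4)·0.000 - (-1)·1.000) / (9) = -0.778
  w = (4 - (-2)·0.000 - (-1)·-2.000) / (6) = 0.333
Iteration 2:
  u = (-12 - (-1)·-0.778 - (-4)·0.333) / (8) = -1.431
  v = (-8 - (-4)·-1.250 - (-1)·0.333) / (9) = -1.407
  w = (4 - (-2)·-1.250 - (-1)·-0.778) / (6) = 0.120
Change: (-0.181, -0.629, -0.213) → max |·| = 0.629

0.629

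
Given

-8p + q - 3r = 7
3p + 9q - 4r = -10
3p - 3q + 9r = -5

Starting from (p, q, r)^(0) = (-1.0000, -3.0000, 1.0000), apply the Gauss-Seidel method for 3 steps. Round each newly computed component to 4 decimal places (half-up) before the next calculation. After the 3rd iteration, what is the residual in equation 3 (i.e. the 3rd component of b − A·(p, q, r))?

-0.0002

Iteration 1:
  p = (7 - (1)·-3.0000 - (-3)·1.0000) / (-8) = -1.6250
  q = (-10 - (3)·-1.6250 - (-4)·1.0000) / (9) = -0.1250
  r = (-5 - (3)·-1.6250 - (-3)·-0.1250) / (9) = -0.0556
Iteration 2:
  p = (7 - (1)·-0.1250 - (-3)·-0.0556) / (-8) = -0.8698
  q = (-10 - (3)·-0.8698 - (-4)·-0.0556) / (9) = -0.8459
  r = (-5 - (3)·-0.8698 - (-3)·-0.8459) / (9) = -0.5476
Iteration 3:
  p = (7 - (1)·-0.8459 - (-3)·-0.5476) / (-8) = -0.7754
  q = (-10 - (3)·-0.7754 - (-4)·-0.5476) / (9) = -1.0960
  r = (-5 - (3)·-0.7754 - (-3)·-1.0960) / (9) = -0.6624
Residual b − A·x = (-0.0944, -0.4594, -0.0002)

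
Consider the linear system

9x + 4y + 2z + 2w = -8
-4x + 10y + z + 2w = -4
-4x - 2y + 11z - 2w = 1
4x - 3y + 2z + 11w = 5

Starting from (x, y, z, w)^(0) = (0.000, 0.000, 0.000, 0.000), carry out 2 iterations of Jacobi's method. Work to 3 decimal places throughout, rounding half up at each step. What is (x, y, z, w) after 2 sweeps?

(-0.832, -0.856, -0.222, 0.652)

Iteration 1:
  x = (-8 - (4)·0.000 - (2)·0.000 - (2)·0.000) / (9) = -0.889
  y = (-4 - (-4)·0.000 - (1)·0.000 - (2)·0.000) / (10) = -0.400
  z = (1 - (-4)·0.000 - (-2)·0.000 - (-2)·0.000) / (11) = 0.091
  w = (5 - (4)·0.000 - (-3)·0.000 - (2)·0.000) / (11) = 0.455
Iteration 2:
  x = (-8 - (4)·-0.400 - (2)·0.091 - (2)·0.455) / (9) = -0.832
  y = (-4 - (-4)·-0.889 - (1)·0.091 - (2)·0.455) / (10) = -0.856
  z = (1 - (-4)·-0.889 - (-2)·-0.400 - (-2)·0.455) / (11) = -0.222
  w = (5 - (4)·-0.889 - (-3)·-0.400 - (2)·0.091) / (11) = 0.652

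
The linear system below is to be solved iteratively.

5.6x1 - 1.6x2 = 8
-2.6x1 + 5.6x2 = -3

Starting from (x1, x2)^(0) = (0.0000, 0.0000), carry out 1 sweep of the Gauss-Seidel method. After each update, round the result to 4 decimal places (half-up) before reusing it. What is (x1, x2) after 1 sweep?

(1.4286, 0.1276)

Iteration 1:
  x1 = (8 - (-1.6)·0.0000) / (5.6) = 1.4286
  x2 = (-3 - (-2.6)·1.4286) / (5.6) = 0.1276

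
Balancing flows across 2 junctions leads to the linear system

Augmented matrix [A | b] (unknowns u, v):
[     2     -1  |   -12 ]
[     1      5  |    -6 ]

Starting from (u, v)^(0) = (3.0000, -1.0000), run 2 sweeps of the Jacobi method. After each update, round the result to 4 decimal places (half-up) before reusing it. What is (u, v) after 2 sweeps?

Iteration 1:
  u = (-12 - (-1)·-1.0000) / (2) = -6.5000
  v = (-6 - (1)·3.0000) / (5) = -1.8000
Iteration 2:
  u = (-12 - (-1)·-1.8000) / (2) = -6.9000
  v = (-6 - (1)·-6.5000) / (5) = 0.1000

(-6.9000, 0.1000)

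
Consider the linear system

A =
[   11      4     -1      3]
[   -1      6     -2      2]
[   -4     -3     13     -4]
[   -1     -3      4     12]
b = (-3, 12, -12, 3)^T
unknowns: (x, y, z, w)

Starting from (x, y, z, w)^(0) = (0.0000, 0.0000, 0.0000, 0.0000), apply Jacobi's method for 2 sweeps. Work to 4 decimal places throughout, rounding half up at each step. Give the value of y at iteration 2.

1.5635

Iteration 1:
  x = (-3 - (4)·0.0000 - (-1)·0.0000 - (3)·0.0000) / (11) = -0.2727
  y = (12 - (-1)·0.0000 - (-2)·0.0000 - (2)·0.0000) / (6) = 2.0000
  z = (-12 - (-4)·0.0000 - (-3)·0.0000 - (-4)·0.0000) / (13) = -0.9231
  w = (3 - (-1)·0.0000 - (-3)·0.0000 - (4)·0.0000) / (12) = 0.2500
Iteration 2:
  x = (-3 - (4)·2.0000 - (-1)·-0.9231 - (3)·0.2500) / (11) = -1.1521
  y = (12 - (-1)·-0.2727 - (-2)·-0.9231 - (2)·0.2500) / (6) = 1.5635
  z = (-12 - (-4)·-0.2727 - (-3)·2.0000 - (-4)·0.2500) / (13) = -0.4685
  w = (3 - (-1)·-0.2727 - (-3)·2.0000 - (4)·-0.9231) / (12) = 1.0350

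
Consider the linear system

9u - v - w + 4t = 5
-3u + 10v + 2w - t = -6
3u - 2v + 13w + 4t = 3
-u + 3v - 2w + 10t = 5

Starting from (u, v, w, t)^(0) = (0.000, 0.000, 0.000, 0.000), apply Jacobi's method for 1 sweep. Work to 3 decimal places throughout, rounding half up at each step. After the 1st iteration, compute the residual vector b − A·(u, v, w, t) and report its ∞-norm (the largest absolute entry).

4.871

Iteration 1:
  u = (5 - (-1)·0.000 - (-1)·0.000 - (4)·0.000) / (9) = 0.556
  v = (-6 - (-3)·0.000 - (2)·0.000 - (-1)·0.000) / (10) = -0.600
  w = (3 - (3)·0.000 - (-2)·0.000 - (4)·0.000) / (13) = 0.231
  t = (5 - (-1)·0.000 - (3)·0.000 - (-2)·0.000) / (10) = 0.500
Residual b − A·x = (-2.373, 1.706, -4.871, 2.818); ∞-norm = 4.871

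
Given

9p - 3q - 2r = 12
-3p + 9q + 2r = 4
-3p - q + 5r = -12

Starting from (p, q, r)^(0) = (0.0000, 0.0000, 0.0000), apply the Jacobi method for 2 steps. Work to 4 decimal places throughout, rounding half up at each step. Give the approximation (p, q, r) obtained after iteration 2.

(0.9481, 1.4222, -1.5111)

Iteration 1:
  p = (12 - (-3)·0.0000 - (-2)·0.0000) / (9) = 1.3333
  q = (4 - (-3)·0.0000 - (2)·0.0000) / (9) = 0.4444
  r = (-12 - (-3)·0.0000 - (-1)·0.0000) / (5) = -2.4000
Iteration 2:
  p = (12 - (-3)·0.4444 - (-2)·-2.4000) / (9) = 0.9481
  q = (4 - (-3)·1.3333 - (2)·-2.4000) / (9) = 1.4222
  r = (-12 - (-3)·1.3333 - (-1)·0.4444) / (5) = -1.5111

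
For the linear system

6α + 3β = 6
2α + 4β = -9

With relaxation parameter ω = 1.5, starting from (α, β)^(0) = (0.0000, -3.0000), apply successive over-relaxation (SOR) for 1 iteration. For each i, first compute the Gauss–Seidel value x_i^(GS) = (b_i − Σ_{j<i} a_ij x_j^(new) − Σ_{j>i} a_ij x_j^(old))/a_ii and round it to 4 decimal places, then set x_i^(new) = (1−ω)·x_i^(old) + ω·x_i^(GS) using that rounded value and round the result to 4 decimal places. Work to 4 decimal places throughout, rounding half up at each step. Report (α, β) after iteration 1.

(3.7500, -4.6875)

Iteration 1:
  α: GS value = (6 - (3)·-3.0000) / (6) = 2.5000;  α ← (1−ω)·0.0000 + ω·2.5000 = 3.7500
  β: GS value = (-9 - (2)·3.7500) / (4) = -4.1250;  β ← (1−ω)·-3.0000 + ω·-4.1250 = -4.6875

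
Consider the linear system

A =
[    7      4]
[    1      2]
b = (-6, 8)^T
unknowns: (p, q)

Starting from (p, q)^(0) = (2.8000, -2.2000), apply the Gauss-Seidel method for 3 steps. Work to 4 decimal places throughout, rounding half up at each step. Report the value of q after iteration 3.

6.0041

Iteration 1:
  p = (-6 - (4)·-2.2000) / (7) = 0.4000
  q = (8 - (1)·0.4000) / (2) = 3.8000
Iteration 2:
  p = (-6 - (4)·3.8000) / (7) = -3.0286
  q = (8 - (1)·-3.0286) / (2) = 5.5143
Iteration 3:
  p = (-6 - (4)·5.5143) / (7) = -4.0082
  q = (8 - (1)·-4.0082) / (2) = 6.0041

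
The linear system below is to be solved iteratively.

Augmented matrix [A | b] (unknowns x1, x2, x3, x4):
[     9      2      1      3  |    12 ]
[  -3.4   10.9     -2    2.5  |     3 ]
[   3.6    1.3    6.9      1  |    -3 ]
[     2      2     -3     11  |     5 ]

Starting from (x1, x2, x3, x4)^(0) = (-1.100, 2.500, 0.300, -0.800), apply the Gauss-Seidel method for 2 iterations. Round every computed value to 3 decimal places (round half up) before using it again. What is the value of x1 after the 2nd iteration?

Iteration 1:
  x1 = (12 - (2)·2.500 - (1)·0.300 - (3)·-0.800) / (9) = 1.011
  x2 = (3 - (-3.4)·1.011 - (-2)·0.300 - (2.5)·-0.800) / (10.9) = 0.829
  x3 = (-3 - (3.6)·1.011 - (1.3)·0.829 - (1)·-0.800) / (6.9) = -1.003
  x4 = (5 - (2)·1.011 - (2)·0.829 - (-3)·-1.003) / (11) = -0.154
Iteration 2:
  x1 = (12 - (2)·0.829 - (1)·-1.003 - (3)·-0.154) / (9) = 1.312
  x2 = (3 - (-3.4)·1.312 - (-2)·-1.003 - (2.5)·-0.154) / (10.9) = 0.536
  x3 = (-3 - (3.6)·1.312 - (1.3)·0.536 - (1)·-0.154) / (6.9) = -1.198
  x4 = (5 - (2)·1.312 - (2)·0.536 - (-3)·-1.198) / (11) = -0.208

1.312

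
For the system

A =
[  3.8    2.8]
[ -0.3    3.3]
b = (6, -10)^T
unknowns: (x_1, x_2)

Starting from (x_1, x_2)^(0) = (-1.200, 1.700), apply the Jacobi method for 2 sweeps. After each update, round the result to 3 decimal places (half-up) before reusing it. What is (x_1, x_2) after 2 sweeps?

Iteration 1:
  x_1 = (6 - (2.8)·1.700) / (3.8) = 0.326
  x_2 = (-10 - (-0.3)·-1.200) / (3.3) = -3.139
Iteration 2:
  x_1 = (6 - (2.8)·-3.139) / (3.8) = 3.892
  x_2 = (-10 - (-0.3)·0.326) / (3.3) = -3.001

(3.892, -3.001)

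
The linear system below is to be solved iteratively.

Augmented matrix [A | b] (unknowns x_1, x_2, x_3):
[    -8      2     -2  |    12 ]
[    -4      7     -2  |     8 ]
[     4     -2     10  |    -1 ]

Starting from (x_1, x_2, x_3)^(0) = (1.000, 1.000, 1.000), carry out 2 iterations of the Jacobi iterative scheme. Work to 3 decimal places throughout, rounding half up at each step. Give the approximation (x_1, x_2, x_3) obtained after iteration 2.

(-0.925, 0.200, 0.900)

Iteration 1:
  x_1 = (12 - (2)·1.000 - (-2)·1.000) / (-8) = -1.500
  x_2 = (8 - (-4)·1.000 - (-2)·1.000) / (7) = 2.000
  x_3 = (-1 - (4)·1.000 - (-2)·1.000) / (10) = -0.300
Iteration 2:
  x_1 = (12 - (2)·2.000 - (-2)·-0.300) / (-8) = -0.925
  x_2 = (8 - (-4)·-1.500 - (-2)·-0.300) / (7) = 0.200
  x_3 = (-1 - (4)·-1.500 - (-2)·2.000) / (10) = 0.900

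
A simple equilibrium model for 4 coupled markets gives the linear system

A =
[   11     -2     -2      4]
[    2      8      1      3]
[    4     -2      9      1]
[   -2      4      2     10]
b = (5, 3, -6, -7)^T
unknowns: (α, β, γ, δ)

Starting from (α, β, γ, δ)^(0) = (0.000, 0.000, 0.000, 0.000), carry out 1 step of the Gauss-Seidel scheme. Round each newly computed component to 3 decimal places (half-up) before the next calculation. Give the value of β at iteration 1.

0.261

Iteration 1:
  α = (5 - (-2)·0.000 - (-2)·0.000 - (4)·0.000) / (11) = 0.455
  β = (3 - (2)·0.455 - (1)·0.000 - (3)·0.000) / (8) = 0.261
  γ = (-6 - (4)·0.455 - (-2)·0.261 - (1)·0.000) / (9) = -0.811
  δ = (-7 - (-2)·0.455 - (4)·0.261 - (2)·-0.811) / (10) = -0.551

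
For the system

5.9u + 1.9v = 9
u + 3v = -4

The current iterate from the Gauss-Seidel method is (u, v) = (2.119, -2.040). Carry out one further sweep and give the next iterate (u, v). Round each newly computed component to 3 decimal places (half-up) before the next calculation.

(2.182, -2.061)

One sweep:
  u = (9 - (1.9)·-2.040) / (5.9) = 2.182
  v = (-4 - (1)·2.182) / (3) = -2.061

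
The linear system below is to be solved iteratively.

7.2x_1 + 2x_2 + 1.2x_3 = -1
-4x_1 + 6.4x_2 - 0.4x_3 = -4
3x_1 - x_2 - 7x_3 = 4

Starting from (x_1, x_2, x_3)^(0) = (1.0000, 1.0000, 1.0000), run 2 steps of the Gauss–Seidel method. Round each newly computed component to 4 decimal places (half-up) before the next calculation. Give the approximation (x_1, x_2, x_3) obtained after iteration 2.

Iteration 1:
  x_1 = (-1 - (2)·1.0000 - (1.2)·1.0000) / (7.2) = -0.5833
  x_2 = (-4 - (-4)·-0.5833 - (-0.4)·1.0000) / (6.4) = -0.9271
  x_3 = (4 - (3)·-0.5833 - (-1)·-0.9271) / (-7) = -0.6890
Iteration 2:
  x_1 = (-1 - (2)·-0.9271 - (1.2)·-0.6890) / (7.2) = 0.2335
  x_2 = (-4 - (-4)·0.2335 - (-0.4)·-0.6890) / (6.4) = -0.5221
  x_3 = (4 - (3)·0.2335 - (-1)·-0.5221) / (-7) = -0.3968

(0.2335, -0.5221, -0.3968)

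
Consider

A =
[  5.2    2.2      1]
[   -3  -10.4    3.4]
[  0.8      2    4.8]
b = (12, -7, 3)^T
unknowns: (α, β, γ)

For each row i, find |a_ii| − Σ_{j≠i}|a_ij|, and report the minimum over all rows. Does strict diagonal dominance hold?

row 1: |5.2| − (2.2+1) = 2
row 2: |-10.4| − (3+3.4) = 4
row 3: |4.8| − (0.8+2) = 2
minimum over rows = 2 → strictly diagonally dominant (convergence guaranteed)

2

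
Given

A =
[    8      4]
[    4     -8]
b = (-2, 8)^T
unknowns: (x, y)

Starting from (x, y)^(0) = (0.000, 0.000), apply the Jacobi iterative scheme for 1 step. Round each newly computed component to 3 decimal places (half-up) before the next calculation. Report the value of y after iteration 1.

-1.000

Iteration 1:
  x = (-2 - (4)·0.000) / (8) = -0.250
  y = (8 - (4)·0.000) / (-8) = -1.000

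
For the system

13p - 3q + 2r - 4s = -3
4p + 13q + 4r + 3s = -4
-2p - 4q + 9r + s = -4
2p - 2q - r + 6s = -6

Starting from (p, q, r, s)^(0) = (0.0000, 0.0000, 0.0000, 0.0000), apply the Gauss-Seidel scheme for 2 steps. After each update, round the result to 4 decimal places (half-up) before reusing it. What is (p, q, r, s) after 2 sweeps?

Iteration 1:
  p = (-3 - (-3)·0.0000 - (2)·0.0000 - (-4)·0.0000) / (13) = -0.2308
  q = (-4 - (4)·-0.2308 - (4)·0.0000 - (3)·0.0000) / (13) = -0.2367
  r = (-4 - (-2)·-0.2308 - (-4)·-0.2367 - (1)·0.0000) / (9) = -0.6009
  s = (-6 - (2)·-0.2308 - (-2)·-0.2367 - (-1)·-0.6009) / (6) = -1.1021
Iteration 2:
  p = (-3 - (-3)·-0.2367 - (2)·-0.6009 - (-4)·-1.1021) / (13) = -0.5321
  q = (-4 - (4)·-0.5321 - (4)·-0.6009 - (3)·-1.1021) / (13) = 0.2953
  r = (-4 - (-2)·-0.5321 - (-4)·0.2953 - (1)·-1.1021) / (9) = -0.3090
  s = (-6 - (2)·-0.5321 - (-2)·0.2953 - (-1)·-0.3090) / (6) = -0.7757

(-0.5321, 0.2953, -0.3090, -0.7757)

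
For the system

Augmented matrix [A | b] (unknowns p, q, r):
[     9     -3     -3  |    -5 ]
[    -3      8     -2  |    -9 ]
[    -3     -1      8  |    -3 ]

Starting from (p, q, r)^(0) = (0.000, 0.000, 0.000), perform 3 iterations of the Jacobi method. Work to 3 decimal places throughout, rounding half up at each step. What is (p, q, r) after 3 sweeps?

(-1.273, -1.702, -0.949)

Iteration 1:
  p = (-5 - (-3)·0.000 - (-3)·0.000) / (9) = -0.556
  q = (-9 - (-3)·0.000 - (-2)·0.000) / (8) = -1.125
  r = (-3 - (-3)·0.000 - (-1)·0.000) / (8) = -0.375
Iteration 2:
  p = (-5 - (-3)·-1.125 - (-3)·-0.375) / (9) = -1.056
  q = (-9 - (-3)·-0.556 - (-2)·-0.375) / (8) = -1.427
  r = (-3 - (-3)·-0.556 - (-1)·-1.125) / (8) = -0.724
Iteration 3:
  p = (-5 - (-3)·-1.427 - (-3)·-0.724) / (9) = -1.273
  q = (-9 - (-3)·-1.056 - (-2)·-0.724) / (8) = -1.702
  r = (-3 - (-3)·-1.056 - (-1)·-1.427) / (8) = -0.949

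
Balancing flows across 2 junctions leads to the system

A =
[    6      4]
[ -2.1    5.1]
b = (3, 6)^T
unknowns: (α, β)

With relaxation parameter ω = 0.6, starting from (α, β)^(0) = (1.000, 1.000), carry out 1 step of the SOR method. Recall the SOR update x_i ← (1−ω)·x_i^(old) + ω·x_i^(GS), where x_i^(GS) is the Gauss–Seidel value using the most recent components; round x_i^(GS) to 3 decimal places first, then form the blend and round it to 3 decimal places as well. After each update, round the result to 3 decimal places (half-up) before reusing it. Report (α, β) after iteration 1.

(0.300, 1.180)

Iteration 1:
  α: GS value = (3 - (4)·1.000) / (6) = -0.167;  α ← (1−ω)·1.000 + ω·-0.167 = 0.300
  β: GS value = (6 - (-2.1)·0.300) / (5.1) = 1.300;  β ← (1−ω)·1.000 + ω·1.300 = 1.180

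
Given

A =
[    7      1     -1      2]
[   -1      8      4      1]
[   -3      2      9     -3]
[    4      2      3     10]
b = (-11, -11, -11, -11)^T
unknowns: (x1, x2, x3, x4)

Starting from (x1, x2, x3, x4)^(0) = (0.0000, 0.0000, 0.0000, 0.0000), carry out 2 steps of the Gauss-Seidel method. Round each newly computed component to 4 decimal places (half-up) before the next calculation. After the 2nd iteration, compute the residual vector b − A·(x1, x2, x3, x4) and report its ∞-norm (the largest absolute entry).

0.5570

Iteration 1:
  x1 = (-11 - (1)·0.0000 - (-1)·0.0000 - (2)·0.0000) / (7) = -1.5714
  x2 = (-11 - (-1)·-1.5714 - (4)·0.0000 - (1)·0.0000) / (8) = -1.5714
  x3 = (-11 - (-3)·-1.5714 - (2)·-1.5714 - (-3)·0.0000) / (9) = -1.3968
  x4 = (-11 - (4)·-1.5714 - (2)·-1.5714 - (3)·-1.3968) / (10) = 0.2619
Iteration 2:
  x1 = (-11 - (1)·-1.5714 - (-1)·-1.3968 - (2)·0.2619) / (7) = -1.6213
  x2 = (-11 - (-1)·-1.6213 - (4)·-1.3968 - (1)·0.2619) / (8) = -0.9120
  x3 = (-11 - (-3)·-1.6213 - (2)·-0.9120 - (-3)·0.2619) / (9) = -1.4727
  x4 = (-11 - (4)·-1.6213 - (2)·-0.9120 - (3)·-1.4727) / (10) = 0.1727
Residual b − A·x = (-0.5570, 0.3928, -0.2675, 0.0003); ∞-norm = 0.5570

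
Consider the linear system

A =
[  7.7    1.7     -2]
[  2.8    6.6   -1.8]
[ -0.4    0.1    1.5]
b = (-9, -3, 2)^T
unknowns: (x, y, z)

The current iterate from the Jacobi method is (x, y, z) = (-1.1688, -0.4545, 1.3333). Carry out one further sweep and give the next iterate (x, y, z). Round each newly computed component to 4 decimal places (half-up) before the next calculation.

One sweep:
  x = (-9 - (1.7)·-0.4545 - (-2)·1.3333) / (7.7) = -0.7222
  y = (-3 - (2.8)·-1.1688 - (-1.8)·1.3333) / (6.6) = 0.4049
  z = (2 - (-0.4)·-1.1688 - (0.1)·-0.4545) / (1.5) = 1.0520

(-0.7222, 0.4049, 1.0520)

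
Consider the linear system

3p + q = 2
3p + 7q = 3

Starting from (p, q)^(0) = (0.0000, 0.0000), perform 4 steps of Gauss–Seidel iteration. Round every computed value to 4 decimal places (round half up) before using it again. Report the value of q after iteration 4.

Iteration 1:
  p = (2 - (1)·0.0000) / (3) = 0.6667
  q = (3 - (3)·0.6667) / (7) = 0.1428
Iteration 2:
  p = (2 - (1)·0.1428) / (3) = 0.6191
  q = (3 - (3)·0.6191) / (7) = 0.1632
Iteration 3:
  p = (2 - (1)·0.1632) / (3) = 0.6123
  q = (3 - (3)·0.6123) / (7) = 0.1662
Iteration 4:
  p = (2 - (1)·0.1662) / (3) = 0.6113
  q = (3 - (3)·0.6113) / (7) = 0.1666

0.1666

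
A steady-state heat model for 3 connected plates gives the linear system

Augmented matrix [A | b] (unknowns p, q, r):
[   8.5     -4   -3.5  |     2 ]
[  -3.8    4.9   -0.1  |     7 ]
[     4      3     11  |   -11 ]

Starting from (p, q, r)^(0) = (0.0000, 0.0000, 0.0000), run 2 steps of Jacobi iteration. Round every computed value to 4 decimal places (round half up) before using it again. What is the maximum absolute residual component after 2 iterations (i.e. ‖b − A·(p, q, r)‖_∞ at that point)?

1.5278

Iteration 1:
  p = (2 - (-4)·0.0000 - (-3.5)·0.0000) / (8.5) = 0.2353
  q = (7 - (-3.8)·0.0000 - (-0.1)·0.0000) / (4.9) = 1.4286
  r = (-11 - (4)·0.0000 - (3)·0.0000) / (11) = -1.0000
Iteration 2:
  p = (2 - (-4)·1.4286 - (-3.5)·-1.0000) / (8.5) = 0.4958
  q = (7 - (-3.8)·0.2353 - (-0.1)·-1.0000) / (4.9) = 1.5906
  r = (-11 - (4)·0.2353 - (3)·1.4286) / (11) = -1.4752
Residual b − A·x = (-1.0151, 0.9426, -1.5278); ∞-norm = 1.5278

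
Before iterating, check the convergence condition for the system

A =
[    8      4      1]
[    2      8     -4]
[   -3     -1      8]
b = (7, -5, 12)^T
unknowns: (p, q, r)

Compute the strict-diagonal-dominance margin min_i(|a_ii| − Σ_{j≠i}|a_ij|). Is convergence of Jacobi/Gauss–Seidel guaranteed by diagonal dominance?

row 1: |8| − (4+1) = 3
row 2: |8| − (2+4) = 2
row 3: |8| − (3+1) = 4
minimum over rows = 2 → strictly diagonally dominant (convergence guaranteed)

2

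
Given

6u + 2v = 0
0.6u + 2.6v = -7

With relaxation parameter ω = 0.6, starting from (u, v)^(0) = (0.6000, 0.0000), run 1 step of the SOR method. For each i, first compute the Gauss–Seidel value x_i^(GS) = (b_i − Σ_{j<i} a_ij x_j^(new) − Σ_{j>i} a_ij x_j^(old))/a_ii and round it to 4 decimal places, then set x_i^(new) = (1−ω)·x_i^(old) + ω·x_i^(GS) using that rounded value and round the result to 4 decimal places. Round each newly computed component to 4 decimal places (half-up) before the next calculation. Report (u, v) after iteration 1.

(0.2400, -1.6486)

Iteration 1:
  u: GS value = (0 - (2)·0.0000) / (6) = 0.0000;  u ← (1−ω)·0.6000 + ω·0.0000 = 0.2400
  v: GS value = (-7 - (0.6)·0.2400) / (2.6) = -2.7477;  v ← (1−ω)·0.0000 + ω·-2.7477 = -1.6486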